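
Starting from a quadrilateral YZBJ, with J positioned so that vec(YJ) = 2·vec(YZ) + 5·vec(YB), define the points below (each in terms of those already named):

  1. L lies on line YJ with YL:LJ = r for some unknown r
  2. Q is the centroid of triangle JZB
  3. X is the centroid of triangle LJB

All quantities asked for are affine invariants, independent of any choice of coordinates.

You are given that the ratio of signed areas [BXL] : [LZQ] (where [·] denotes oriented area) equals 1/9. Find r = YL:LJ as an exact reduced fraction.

Assign Y = (0, 0), Z = (1, 0), B = (0, 1), J = (2, 5) — the answer is frame-independent, so this choice is without loss of generality.
1. With YL:LJ = r, write λ = r/(r+1) so L = Y + λ·(J−Y); L is affine-linear in λ
2. Q is the centroid of triangle JZB ⇒ Q = (1, 2)
3. X is the centroid of triangle LJB ⇒ X is an affine combination of earlier points and hence also affine-linear in λ
Every point depending on L is an affine combination of L and λ-independent points, so each such coordinate is linear in λ; the λ² term in each signed area is a multiple of (J−Y)×(J−Y) = 0, so 2·[BXL] and 2·[LZQ] are each linear in λ. Evaluating at λ=0 and λ=1:
  2·[BXL] = 2/3·λ − 2/3,   2·[LZQ] = -4·λ + 2
So [BXL]:[LZQ] = (2/3·λ − 2/3) / (-4·λ + 2). Setting this equal to 1/9:
  2/3·λ − 2/3 = 1/9·(-4·λ + 2)  ⇒  λ = 4/5
Then r = λ/(1−λ) = (4/5)/(1/5) = 4. Check: with r = 4, L = (8/5, 4) and [BXL]:[LZQ] = 1/9 as required.

r = 4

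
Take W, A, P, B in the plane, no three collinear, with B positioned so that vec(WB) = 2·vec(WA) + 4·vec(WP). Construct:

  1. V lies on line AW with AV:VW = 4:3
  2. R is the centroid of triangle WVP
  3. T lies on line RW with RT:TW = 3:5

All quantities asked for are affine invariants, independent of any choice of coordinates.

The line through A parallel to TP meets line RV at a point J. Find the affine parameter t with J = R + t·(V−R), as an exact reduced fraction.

Set W = (0, 0), A = (1, 0), P = (0, 1), B = (2, 4); any affine frame gives the same invariant.
1. V lies on line AW with AV:VW = 4:3 ⇒ V = (3/7, 0)
2. R is the centroid of triangle WVP ⇒ R = (1/7, 1/3)
3. T lies on line RW with RT:TW = 3:5 ⇒ T = (5/56, 5/24)
through A parallel to TP: direction (-5/56, 19/24); meets RV at J = (251/231, -76/99)
J = R + t·(V−R) with t = 109/33

t = 109/33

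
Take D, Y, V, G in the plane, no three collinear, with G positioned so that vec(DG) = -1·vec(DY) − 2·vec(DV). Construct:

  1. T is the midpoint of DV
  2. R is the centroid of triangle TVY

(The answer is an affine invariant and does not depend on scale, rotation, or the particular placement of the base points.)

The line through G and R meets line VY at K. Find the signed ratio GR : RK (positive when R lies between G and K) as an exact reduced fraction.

GR:RK = 23

Choose coordinates D = (0, 0), Y = (1, 0), V = (0, 1), G = (-1, -2).
1. T is the midpoint of DV ⇒ T = (0, 1/2)
2. R is the centroid of triangle TVY ⇒ R = (1/3, 1/2)
line GR meets VY at K = (9/23, 14/23)
R = G + t·(K−G) with t = 23/24, so GR:RK = 23/24:1/24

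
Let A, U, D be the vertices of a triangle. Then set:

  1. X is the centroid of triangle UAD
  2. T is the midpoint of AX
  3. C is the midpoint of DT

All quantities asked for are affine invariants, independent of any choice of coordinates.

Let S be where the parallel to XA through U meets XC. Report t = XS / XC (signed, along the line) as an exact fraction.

t = -2

Assign A = (0, 0), U = (1, 0), D = (0, 1) — the answer is frame-independent, so this choice is without loss of generality.
1. X is the centroid of triangle UAD ⇒ X = (1/3, 1/3)
2. T is the midpoint of AX ⇒ T = (1/6, 1/6)
3. C is the midpoint of DT ⇒ C = (1/12, 7/12)
through U parallel to XA: direction (-1/3, -1/3); meets XC at S = (5/6, -1/6)
S = X + t·(C−X) with t = -2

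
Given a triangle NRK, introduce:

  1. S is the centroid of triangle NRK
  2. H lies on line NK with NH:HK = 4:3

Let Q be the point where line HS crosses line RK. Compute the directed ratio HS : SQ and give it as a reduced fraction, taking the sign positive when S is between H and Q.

Set N = (0, 0), R = (1, 0), K = (0, 1); any affine frame gives the same invariant.
1. S is the centroid of triangle NRK ⇒ S = (1/3, 1/3)
2. H lies on line NK with NH:HK = 4:3 ⇒ H = (0, 4/7)
line HS meets RK at Q = (3/2, -1/2)
S = H + t·(Q−H) with t = 2/9, so HS:SQ = 2/9:7/9

HS:SQ = 2/7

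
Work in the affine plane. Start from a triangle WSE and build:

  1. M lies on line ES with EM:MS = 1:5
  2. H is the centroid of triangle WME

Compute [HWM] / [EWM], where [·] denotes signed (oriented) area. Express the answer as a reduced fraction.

[HWM]:[EWM] = 1/3

Work in coordinates with W = (0, 0), S = (1, 0), E = (0, 1).
1. M lies on line ES with EM:MS = 1:5 ⇒ M = (1/6, 5/6)
2. H is the centroid of triangle WME ⇒ H = (1/18, 11/18)
2·[HWM] = 1/18, 2·[EWM] = 1/6
[HWM]:[EWM] = 1/18:1/6 = 1/3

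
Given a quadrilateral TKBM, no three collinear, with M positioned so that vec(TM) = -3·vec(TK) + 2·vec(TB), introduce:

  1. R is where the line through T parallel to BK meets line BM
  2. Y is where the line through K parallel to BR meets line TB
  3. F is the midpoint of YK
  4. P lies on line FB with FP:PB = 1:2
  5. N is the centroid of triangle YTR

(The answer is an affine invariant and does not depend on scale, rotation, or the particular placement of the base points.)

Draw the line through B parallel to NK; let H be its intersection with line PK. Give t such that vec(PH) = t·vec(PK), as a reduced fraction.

Work in coordinates with T = (0, 0), K = (1, 0), B = (0, 1), M = (-3, 2).
1. R is where the line through T parallel to BK meets line BM ⇒ R = (-3/2, 3/2)
2. Y is where the line through K parallel to BR meets line TB ⇒ Y = (0, 1/3)
3. F is the midpoint of YK ⇒ F = (1/2, 1/6)
4. P lies on line FB with FP:PB = 1:2 ⇒ P = (1/3, 4/9)
5. N is the centroid of triangle YTR ⇒ N = (-1/2, 11/18)
through B parallel to NK: direction (3/2, -11/18); meets PK at H = (-9/7, 32/21)
H = P + t·(K−P) with t = -17/7

t = -17/7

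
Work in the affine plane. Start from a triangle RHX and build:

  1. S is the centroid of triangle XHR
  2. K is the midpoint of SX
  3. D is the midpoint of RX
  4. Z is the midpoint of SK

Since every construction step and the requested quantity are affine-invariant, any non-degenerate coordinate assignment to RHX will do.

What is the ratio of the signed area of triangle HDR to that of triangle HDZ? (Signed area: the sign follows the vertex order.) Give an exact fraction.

Assign R = (0, 0), H = (1, 0), X = (0, 1) — the answer is frame-independent, so this choice is without loss of generality.
1. S is the centroid of triangle XHR ⇒ S = (1/3, 1/3)
2. K is the midpoint of SX ⇒ K = (1/6, 2/3)
3. D is the midpoint of RX ⇒ D = (0, 1/2)
4. Z is the midpoint of SK ⇒ Z = (1/4, 1/2)
2·[HDR] = 1/2, 2·[HDZ] = -1/8
[HDR]:[HDZ] = 1/2:-1/8 = -4

[HDR]:[HDZ] = -4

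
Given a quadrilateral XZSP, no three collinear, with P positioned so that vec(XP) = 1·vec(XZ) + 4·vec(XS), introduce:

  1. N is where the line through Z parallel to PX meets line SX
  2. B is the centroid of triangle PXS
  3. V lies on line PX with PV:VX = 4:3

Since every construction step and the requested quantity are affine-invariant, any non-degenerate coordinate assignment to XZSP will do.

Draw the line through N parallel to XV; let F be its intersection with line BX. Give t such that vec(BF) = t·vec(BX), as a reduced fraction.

t = 13

Work in coordinates with X = (0, 0), Z = (1, 0), S = (0, 1), P = (1, 4).
1. N is where the line through Z parallel to PX meets line SX ⇒ N = (0, -4)
2. B is the centroid of triangle PXS ⇒ B = (1/3, 5/3)
3. V lies on line PX with PV:VX = 4:3 ⇒ V = (3/7, 12/7)
through N parallel to XV: direction (3/7, 12/7); meets BX at F = (-4, -20)
F = B + t·(X−B) with t = 13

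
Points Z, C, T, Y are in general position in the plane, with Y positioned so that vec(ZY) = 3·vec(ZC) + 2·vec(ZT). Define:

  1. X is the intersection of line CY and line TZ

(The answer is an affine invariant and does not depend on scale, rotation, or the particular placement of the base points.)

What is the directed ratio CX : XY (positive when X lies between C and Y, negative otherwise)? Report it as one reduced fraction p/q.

Choose coordinates Z = (0, 0), C = (1, 0), T = (0, 1), Y = (3, 2).
1. X is the intersection of line CY and line TZ ⇒ X = (0, -1)
X = C + t·(Y−C) with t = -1/2, so CX:XY = t:(1−t) = -1/2:3/2

CX:XY = -1/3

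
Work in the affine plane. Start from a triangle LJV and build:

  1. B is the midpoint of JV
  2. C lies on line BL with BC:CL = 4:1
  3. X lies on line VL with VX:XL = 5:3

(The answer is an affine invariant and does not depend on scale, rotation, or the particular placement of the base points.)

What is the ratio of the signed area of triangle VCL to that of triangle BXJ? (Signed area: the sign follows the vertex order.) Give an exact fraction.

Choose coordinates L = (0, 0), J = (1, 0), V = (0, 1).
1. B is the midpoint of JV ⇒ B = (1/2, 1/2)
2. C lies on line BL with BC:CL = 4:1 ⇒ C = (1/10, 1/10)
3. X lies on line VL with VX:XL = 5:3 ⇒ X = (0, 3/8)
2·[VCL] = -1/10, 2·[BXJ] = 5/16
[VCL]:[BXJ] = -1/10:5/16 = -8/25

[VCL]:[BXJ] = -8/25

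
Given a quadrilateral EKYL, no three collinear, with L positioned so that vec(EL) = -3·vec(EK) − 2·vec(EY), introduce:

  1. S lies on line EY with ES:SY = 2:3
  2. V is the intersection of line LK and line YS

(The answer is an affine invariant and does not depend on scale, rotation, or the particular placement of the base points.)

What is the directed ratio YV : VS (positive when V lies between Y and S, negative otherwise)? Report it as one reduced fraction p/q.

Choose coordinates E = (0, 0), K = (1, 0), Y = (0, 1), L = (-3, -2).
1. S lies on line EY with ES:SY = 2:3 ⇒ S = (0, 2/5)
2. V is the intersection of line LK and line YS ⇒ V = (0, -1/2)
V = Y + t·(S−Y) with t = 5/2, so YV:VS = t:(1−t) = 5/2:-3/2

YV:VS = -5/3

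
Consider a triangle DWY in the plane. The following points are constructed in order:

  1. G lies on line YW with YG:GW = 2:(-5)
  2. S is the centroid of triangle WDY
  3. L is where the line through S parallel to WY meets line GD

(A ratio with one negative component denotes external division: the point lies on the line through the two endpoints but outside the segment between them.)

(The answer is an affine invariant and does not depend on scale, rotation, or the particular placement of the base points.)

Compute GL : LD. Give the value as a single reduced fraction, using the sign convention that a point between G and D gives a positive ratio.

Assign D = (0, 0), W = (1, 0), Y = (0, 1) — the answer is frame-independent, so this choice is without loss of generality.
1. G lies on line YW with YG:GW = 2:(-5) ⇒ G = (-2/3, 5/3)
2. S is the centroid of triangle WDY ⇒ S = (1/3, 1/3)
3. L is where the line through S parallel to WY meets line GD ⇒ L = (-4/9, 10/9)
L = G + t·(D−G) with t = 1/3, so GL:LD = t:(1−t) = 1/3:2/3

GL:LD = 1/2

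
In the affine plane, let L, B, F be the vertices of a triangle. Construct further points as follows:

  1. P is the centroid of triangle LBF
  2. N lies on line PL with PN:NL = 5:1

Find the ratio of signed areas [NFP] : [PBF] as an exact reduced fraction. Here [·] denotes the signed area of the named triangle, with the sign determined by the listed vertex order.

Work in coordinates with L = (0, 0), B = (1, 0), F = (0, 1).
1. P is the centroid of triangle LBF ⇒ P = (1/3, 1/3)
2. N lies on line PL with PN:NL = 5:1 ⇒ N = (1/18, 1/18)
2·[NFP] = -5/18, 2·[PBF] = 1/3
[NFP]:[PBF] = -5/18:1/3 = -5/6

[NFP]:[PBF] = -5/6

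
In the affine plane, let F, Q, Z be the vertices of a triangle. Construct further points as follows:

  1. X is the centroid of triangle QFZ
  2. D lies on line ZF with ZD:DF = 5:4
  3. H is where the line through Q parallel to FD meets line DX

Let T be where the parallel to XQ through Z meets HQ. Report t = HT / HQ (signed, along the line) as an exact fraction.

Choose coordinates F = (0, 0), Q = (1, 0), Z = (0, 1).
1. X is the centroid of triangle QFZ ⇒ X = (1/3, 1/3)
2. D lies on line ZF with ZD:DF = 5:4 ⇒ D = (0, 4/9)
3. H is where the line through Q parallel to FD meets line DX ⇒ H = (1, 1/9)
through Z parallel to XQ: direction (2/3, -1/3); meets HQ at T = (1, 1/2)
T = H + t·(Q−H) with t = -7/2

t = -7/2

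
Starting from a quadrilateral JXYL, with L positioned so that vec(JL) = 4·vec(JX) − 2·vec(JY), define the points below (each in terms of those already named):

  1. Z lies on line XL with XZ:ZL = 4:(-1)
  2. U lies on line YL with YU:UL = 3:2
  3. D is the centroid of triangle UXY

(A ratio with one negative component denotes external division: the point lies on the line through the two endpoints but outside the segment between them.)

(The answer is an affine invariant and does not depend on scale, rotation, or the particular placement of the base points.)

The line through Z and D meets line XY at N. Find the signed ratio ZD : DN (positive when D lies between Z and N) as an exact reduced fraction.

ZD:DN = 17/3

Set J = (0, 0), X = (1, 0), Y = (0, 1), L = (4, -2); any affine frame gives the same invariant.
1. Z lies on line XL with XZ:ZL = 4:(-1) ⇒ Z = (5, -8/3)
2. U lies on line YL with YU:UL = 3:2 ⇒ U = (12/5, -4/5)
3. D is the centroid of triangle UXY ⇒ D = (17/15, 1/15)
line ZD meets XY at N = (23/51, 28/51)
D = Z + t·(N−Z) with t = 17/20, so ZD:DN = 17/20:3/20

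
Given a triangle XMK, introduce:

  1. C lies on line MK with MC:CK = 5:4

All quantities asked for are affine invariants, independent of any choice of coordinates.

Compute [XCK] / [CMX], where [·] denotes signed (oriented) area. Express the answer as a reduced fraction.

[XCK]:[CMX] = -4/5

Work in coordinates with X = (0, 0), M = (1, 0), K = (0, 1).
1. C lies on line MK with MC:CK = 5:4 ⇒ C = (4/9, 5/9)
2·[XCK] = 4/9, 2·[CMX] = -5/9
[XCK]:[CMX] = 4/9:-5/9 = -4/5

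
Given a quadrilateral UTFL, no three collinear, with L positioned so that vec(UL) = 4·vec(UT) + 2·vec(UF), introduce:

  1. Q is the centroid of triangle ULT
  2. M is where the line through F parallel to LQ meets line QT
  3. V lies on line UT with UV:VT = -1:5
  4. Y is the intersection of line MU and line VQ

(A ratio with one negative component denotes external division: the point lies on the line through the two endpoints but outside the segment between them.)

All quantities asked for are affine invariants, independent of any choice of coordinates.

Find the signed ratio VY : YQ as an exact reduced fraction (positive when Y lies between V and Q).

Assign U = (0, 0), T = (1, 0), F = (0, 1), L = (4, 2) — the answer is frame-independent, so this choice is without loss of generality.
1. Q is the centroid of triangle ULT ⇒ Q = (5/3, 2/3)
2. M is where the line through F parallel to LQ meets line QT ⇒ M = (14/3, 11/3)
3. V lies on line UT with UV:VT = -1:5 ⇒ V = (-1/4, 0)
4. Y is the intersection of line MU and line VQ ⇒ Y = (28/141, 22/141)
Y = V + t·(Q−V) with t = 11/47, so VY:YQ = t:(1−t) = 11/47:36/47

VY:YQ = 11/36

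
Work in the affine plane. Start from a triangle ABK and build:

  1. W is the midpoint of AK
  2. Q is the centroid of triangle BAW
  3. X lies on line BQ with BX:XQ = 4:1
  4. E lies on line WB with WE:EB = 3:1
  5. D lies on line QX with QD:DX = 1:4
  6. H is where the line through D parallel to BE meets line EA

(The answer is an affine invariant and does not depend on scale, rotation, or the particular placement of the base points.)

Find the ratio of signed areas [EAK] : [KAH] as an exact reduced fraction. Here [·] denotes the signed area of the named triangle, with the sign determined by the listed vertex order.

Work in coordinates with A = (0, 0), B = (1, 0), K = (0, 1).
1. W is the midpoint of AK ⇒ W = (0, 1/2)
2. Q is the centroid of triangle BAW ⇒ Q = (1/3, 1/6)
3. X lies on line BQ with BX:XQ = 4:1 ⇒ X = (7/15, 2/15)
4. E lies on line WB with WE:EB = 3:1 ⇒ E = (3/4, 1/8)
5. D lies on line QX with QD:DX = 1:4 ⇒ D = (9/25, 4/25)
6. H is where the line through D parallel to BE meets line EA ⇒ H = (51/100, 17/200)
2·[EAK] = -3/4, 2·[KAH] = 51/100
[EAK]:[KAH] = -3/4:51/100 = -25/17

[EAK]:[KAH] = -25/17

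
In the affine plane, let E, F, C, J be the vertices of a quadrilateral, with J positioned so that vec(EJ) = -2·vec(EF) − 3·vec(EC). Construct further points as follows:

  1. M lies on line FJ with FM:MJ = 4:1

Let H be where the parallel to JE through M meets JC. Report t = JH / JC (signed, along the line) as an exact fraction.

Set E = (0, 0), F = (1, 0), C = (0, 1), J = (-2, -3); any affine frame gives the same invariant.
1. M lies on line FJ with FM:MJ = 4:1 ⇒ M = (-7/5, -12/5)
through M parallel to JE: direction (2, 3); meets JC at H = (-13/5, -21/5)
H = J + t·(C−J) with t = -3/10

t = -3/10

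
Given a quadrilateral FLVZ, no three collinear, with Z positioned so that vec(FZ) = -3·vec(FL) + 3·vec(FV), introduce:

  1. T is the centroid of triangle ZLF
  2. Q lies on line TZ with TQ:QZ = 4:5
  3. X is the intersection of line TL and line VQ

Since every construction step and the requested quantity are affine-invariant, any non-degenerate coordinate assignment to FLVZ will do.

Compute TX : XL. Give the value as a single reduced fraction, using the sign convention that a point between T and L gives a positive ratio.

Work in coordinates with F = (0, 0), L = (1, 0), V = (0, 1), Z = (-3, 3).
1. T is the centroid of triangle ZLF ⇒ T = (-2/3, 1)
2. Q lies on line TZ with TQ:QZ = 4:5 ⇒ Q = (-46/27, 17/9)
3. X is the intersection of line TL and line VQ ⇒ X = (-46/9, 11/3)
X = T + t·(L−T) with t = -8/3, so TX:XL = t:(1−t) = -8/3:11/3

TX:XL = -8/11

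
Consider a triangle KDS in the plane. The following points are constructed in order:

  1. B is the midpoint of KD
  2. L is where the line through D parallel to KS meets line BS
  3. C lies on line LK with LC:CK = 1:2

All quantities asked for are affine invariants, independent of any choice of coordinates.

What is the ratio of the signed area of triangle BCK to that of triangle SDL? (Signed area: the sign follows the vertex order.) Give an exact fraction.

Work in coordinates with K = (0, 0), D = (1, 0), S = (0, 1).
1. B is the midpoint of KD ⇒ B = (1/2, 0)
2. L is where the line through D parallel to KS meets line BS ⇒ L = (1, -1)
3. C lies on line LK with LC:CK = 1:2 ⇒ C = (2/3, -2/3)
2·[BCK] = -1/3, 2·[SDL] = -1
[BCK]:[SDL] = -1/3:-1 = 1/3

[BCK]:[SDL] = 1/3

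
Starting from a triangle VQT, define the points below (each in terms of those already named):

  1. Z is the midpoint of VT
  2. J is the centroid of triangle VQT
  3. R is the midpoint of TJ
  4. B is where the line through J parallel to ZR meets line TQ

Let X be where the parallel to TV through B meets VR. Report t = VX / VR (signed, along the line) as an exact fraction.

Work in coordinates with V = (0, 0), Q = (1, 0), T = (0, 1).
1. Z is the midpoint of VT ⇒ Z = (0, 1/2)
2. J is the centroid of triangle VQT ⇒ J = (1/3, 1/3)
3. R is the midpoint of TJ ⇒ R = (1/6, 2/3)
4. B is where the line through J parallel to ZR meets line TQ ⇒ B = (1/2, 1/2)
through B parallel to TV: direction (0, -1); meets VR at X = (1/2, 2)
X = V + t·(R−V) with t = 3

t = 3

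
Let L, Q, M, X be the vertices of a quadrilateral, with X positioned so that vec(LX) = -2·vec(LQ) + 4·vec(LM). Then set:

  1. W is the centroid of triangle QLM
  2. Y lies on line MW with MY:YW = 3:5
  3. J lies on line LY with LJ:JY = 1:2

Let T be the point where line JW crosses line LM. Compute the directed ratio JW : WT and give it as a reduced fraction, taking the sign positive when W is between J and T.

Assign L = (0, 0), Q = (1, 0), M = (0, 1), X = (-2, 4) — the answer is frame-independent, so this choice is without loss of generality.
1. W is the centroid of triangle QLM ⇒ W = (1/3, 1/3)
2. Y lies on line MW with MY:YW = 3:5 ⇒ Y = (1/8, 3/4)
3. J lies on line LY with LJ:JY = 1:2 ⇒ J = (1/24, 1/4)
line JW meets LM at T = (0, 5/21)
W = J + t·(T−J) with t = -7, so JW:WT = -7:8

JW:WT = -7/8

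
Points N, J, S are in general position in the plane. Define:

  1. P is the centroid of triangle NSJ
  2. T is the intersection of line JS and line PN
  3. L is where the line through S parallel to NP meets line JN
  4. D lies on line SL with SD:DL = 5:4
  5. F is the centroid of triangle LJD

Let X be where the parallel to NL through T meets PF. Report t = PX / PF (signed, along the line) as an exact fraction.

t = -9/10

Assign N = (0, 0), J = (1, 0), S = (0, 1) — the answer is frame-independent, so this choice is without loss of generality.
1. P is the centroid of triangle NSJ ⇒ P = (1/3, 1/3)
2. T is the intersection of line JS and line PN ⇒ T = (1/2, 1/2)
3. L is where the line through S parallel to NP meets line JN ⇒ L = (-1, 0)
4. D lies on line SL with SD:DL = 5:4 ⇒ D = (-5/9, 4/9)
5. F is the centroid of triangle LJD ⇒ F = (-5/27, 4/27)
through T parallel to NL: direction (-1, 0); meets PF at X = (4/5, 1/2)
X = P + t·(F−P) with t = -9/10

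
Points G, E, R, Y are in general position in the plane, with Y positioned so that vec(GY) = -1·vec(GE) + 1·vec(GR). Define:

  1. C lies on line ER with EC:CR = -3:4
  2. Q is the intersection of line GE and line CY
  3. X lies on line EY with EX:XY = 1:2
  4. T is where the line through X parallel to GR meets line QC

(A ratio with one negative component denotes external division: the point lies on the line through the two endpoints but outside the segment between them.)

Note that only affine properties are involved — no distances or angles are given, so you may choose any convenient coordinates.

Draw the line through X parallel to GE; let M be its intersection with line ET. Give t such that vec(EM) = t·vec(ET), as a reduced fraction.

Set G = (0, 0), E = (1, 0), R = (0, 1), Y = (-1, 1); any affine frame gives the same invariant.
1. C lies on line ER with EC:CR = -3:4 ⇒ C = (4, -3)
2. Q is the intersection of line GE and line CY ⇒ Q = (1/4, 0)
3. X lies on line EY with EX:XY = 1:2 ⇒ X = (1/3, 1/3)
4. T is where the line through X parallel to GR meets line QC ⇒ T = (1/3, -1/15)
through X parallel to GE: direction (1, 0); meets ET at M = (13/3, 1/3)
M = E + t·(T−E) with t = -5

t = -5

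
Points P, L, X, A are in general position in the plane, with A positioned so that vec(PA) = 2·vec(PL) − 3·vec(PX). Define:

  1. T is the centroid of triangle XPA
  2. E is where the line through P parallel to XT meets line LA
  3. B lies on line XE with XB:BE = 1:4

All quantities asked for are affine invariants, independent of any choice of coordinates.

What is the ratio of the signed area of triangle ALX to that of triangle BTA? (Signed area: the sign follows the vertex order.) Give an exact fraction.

Set P = (0, 0), L = (1, 0), X = (0, 1), A = (2, -3); any affine frame gives the same invariant.
1. T is the centroid of triangle XPA ⇒ T = (2/3, -2/3)
2. E is where the line through P parallel to XT meets line LA ⇒ E = (6, -15)
3. B lies on line XE with XB:BE = 1:4 ⇒ B = (6/5, -11/5)
2·[ALX] = 2, 2·[BTA] = -4/5
[ALX]:[BTA] = 2:-4/5 = -5/2

[ALX]:[BTA] = -5/2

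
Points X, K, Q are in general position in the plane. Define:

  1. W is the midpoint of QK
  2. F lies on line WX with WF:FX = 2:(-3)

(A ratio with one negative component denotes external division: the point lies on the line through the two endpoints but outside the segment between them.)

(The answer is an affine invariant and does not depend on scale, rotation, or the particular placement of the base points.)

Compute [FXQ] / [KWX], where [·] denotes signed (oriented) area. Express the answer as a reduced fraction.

[FXQ]:[KWX] = -3

Choose coordinates X = (0, 0), K = (1, 0), Q = (0, 1).
1. W is the midpoint of QK ⇒ W = (1/2, 1/2)
2. F lies on line WX with WF:FX = 2:(-3) ⇒ F = (3/2, 3/2)
2·[FXQ] = -3/2, 2·[KWX] = 1/2
[FXQ]:[KWX] = -3/2:1/2 = -3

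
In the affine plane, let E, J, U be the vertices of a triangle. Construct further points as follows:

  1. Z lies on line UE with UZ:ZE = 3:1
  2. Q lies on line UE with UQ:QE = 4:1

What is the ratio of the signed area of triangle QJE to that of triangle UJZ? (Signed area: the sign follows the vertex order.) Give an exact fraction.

[QJE]:[UJZ] = 4/15

Choose coordinates E = (0, 0), J = (1, 0), U = (0, 1).
1. Z lies on line UE with UZ:ZE = 3:1 ⇒ Z = (0, 1/4)
2. Q lies on line UE with UQ:QE = 4:1 ⇒ Q = (0, 1/5)
2·[QJE] = -1/5, 2·[UJZ] = -3/4
[QJE]:[UJZ] = -1/5:-3/4 = 4/15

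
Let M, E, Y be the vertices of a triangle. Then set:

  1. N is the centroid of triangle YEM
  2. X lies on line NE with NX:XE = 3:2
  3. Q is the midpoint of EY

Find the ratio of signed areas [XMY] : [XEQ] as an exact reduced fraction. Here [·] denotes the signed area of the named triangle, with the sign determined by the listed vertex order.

Set M = (0, 0), E = (1, 0), Y = (0, 1); any affine frame gives the same invariant.
1. N is the centroid of triangle YEM ⇒ N = (1/3, 1/3)
2. X lies on line NE with NX:XE = 3:2 ⇒ X = (11/15, 2/15)
3. Q is the midpoint of EY ⇒ Q = (1/2, 1/2)
2·[XMY] = -11/15, 2·[XEQ] = 1/15
[XMY]:[XEQ] = -11/15:1/15 = -11

[XMY]:[XEQ] = -11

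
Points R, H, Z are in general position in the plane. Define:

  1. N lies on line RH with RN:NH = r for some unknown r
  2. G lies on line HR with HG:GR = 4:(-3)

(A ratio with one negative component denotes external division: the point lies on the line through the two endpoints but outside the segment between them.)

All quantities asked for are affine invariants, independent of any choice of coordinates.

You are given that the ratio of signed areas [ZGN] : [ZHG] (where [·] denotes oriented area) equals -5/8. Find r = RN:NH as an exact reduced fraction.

r = -1/3

Set R = (0, 0), H = (1, 0), Z = (0, 1); any affine frame gives the same invariant.
1. With RN:NH = r, write λ = r/(r+1) so N = R + λ·(H−R); N is affine-linear in λ
2. G lies on line HR with HG:GR = 4:(-3) ⇒ G = (-3, 0)
Every point depending on N is an affine combination of N and λ-independent points, so each such coordinate is linear in λ; the λ² term in each signed area is a multiple of (H−R)×(H−R) = 0, so 2·[ZGN] and 2·[ZHG] are each linear in λ. Evaluating at λ=0 and λ=1:
  2·[ZGN] = λ + 3,   2·[ZHG] = -4
So [ZGN]:[ZHG] = (λ + 3) / (-4). Setting this equal to -5/8:
  λ + 3 = -5/8·(-4)  ⇒  λ = -1/2
Then r = λ/(1−λ) = (-1/2)/(3/2) = -1/3. Check: with r = -1/3, N = (-1/2, 0) and [ZGN]:[ZHG] = -5/8 as required.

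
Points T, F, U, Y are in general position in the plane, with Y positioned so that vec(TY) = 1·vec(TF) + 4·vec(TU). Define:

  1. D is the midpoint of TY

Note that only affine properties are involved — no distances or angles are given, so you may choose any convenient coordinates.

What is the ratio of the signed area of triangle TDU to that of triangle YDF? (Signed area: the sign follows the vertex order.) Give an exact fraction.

[TDU]:[YDF] = 1/4

Set T = (0, 0), F = (1, 0), U = (0, 1), Y = (1, 4); any affine frame gives the same invariant.
1. D is the midpoint of TY ⇒ D = (1/2, 2)
2·[TDU] = 1/2, 2·[YDF] = 2
[TDU]:[YDF] = 1/2:2 = 1/4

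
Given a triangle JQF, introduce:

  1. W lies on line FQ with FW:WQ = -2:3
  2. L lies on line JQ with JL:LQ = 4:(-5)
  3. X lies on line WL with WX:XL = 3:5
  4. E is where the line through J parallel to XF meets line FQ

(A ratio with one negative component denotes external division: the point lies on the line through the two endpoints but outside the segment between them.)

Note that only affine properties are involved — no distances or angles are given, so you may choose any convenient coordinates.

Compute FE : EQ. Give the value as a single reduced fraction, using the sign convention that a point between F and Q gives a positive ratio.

Work in coordinates with J = (0, 0), Q = (1, 0), F = (0, 1).
1. W lies on line FQ with FW:WQ = -2:3 ⇒ W = (-2, 3)
2. L lies on line JQ with JL:LQ = 4:(-5) ⇒ L = (-4, 0)
3. X lies on line WL with WX:XL = 3:5 ⇒ X = (-11/4, 15/8)
4. E is where the line through J parallel to XF meets line FQ ⇒ E = (22/15, -7/15)
E = F + t·(Q−F) with t = 22/15, so FE:EQ = t:(1−t) = 22/15:-7/15

FE:EQ = -22/7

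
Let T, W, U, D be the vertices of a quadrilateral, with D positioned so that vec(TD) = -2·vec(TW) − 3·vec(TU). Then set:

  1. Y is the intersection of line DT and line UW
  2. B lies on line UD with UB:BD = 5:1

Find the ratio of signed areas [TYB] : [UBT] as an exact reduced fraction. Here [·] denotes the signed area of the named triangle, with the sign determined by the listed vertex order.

[TYB]:[UBT] = 1/25

Assign T = (0, 0), W = (1, 0), U = (0, 1), D = (-2, -3) — the answer is frame-independent, so this choice is without loss of generality.
1. Y is the intersection of line DT and line UW ⇒ Y = (2/5, 3/5)
2. B lies on line UD with UB:BD = 5:1 ⇒ B = (-5/3, -7/3)
2·[TYB] = 1/15, 2·[UBT] = 5/3
[TYB]:[UBT] = 1/15:5/3 = 1/25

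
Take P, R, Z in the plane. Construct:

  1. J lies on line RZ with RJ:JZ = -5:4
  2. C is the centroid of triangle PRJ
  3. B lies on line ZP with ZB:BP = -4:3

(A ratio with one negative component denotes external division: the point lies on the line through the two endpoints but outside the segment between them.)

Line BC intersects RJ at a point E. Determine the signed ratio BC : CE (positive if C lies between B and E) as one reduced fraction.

Choose coordinates P = (0, 0), R = (1, 0), Z = (0, 1).
1. J lies on line RZ with RJ:JZ = -5:4 ⇒ J = (-4, 5)
2. C is the centroid of triangle PRJ ⇒ C = (-1, 5/3)
3. B lies on line ZP with ZB:BP = -4:3 ⇒ B = (0, -3)
line BC meets RJ at E = (-12/11, 23/11)
C = B + t·(E−B) with t = 11/12, so BC:CE = 11/12:1/12

BC:CE = 11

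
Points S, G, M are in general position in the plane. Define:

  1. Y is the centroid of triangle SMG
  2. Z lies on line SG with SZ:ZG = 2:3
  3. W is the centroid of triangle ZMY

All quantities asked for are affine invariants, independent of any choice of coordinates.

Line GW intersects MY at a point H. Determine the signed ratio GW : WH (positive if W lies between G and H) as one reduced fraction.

Choose coordinates S = (0, 0), G = (1, 0), M = (0, 1).
1. Y is the centroid of triangle SMG ⇒ Y = (1/3, 1/3)
2. Z lies on line SG with SZ:ZG = 2:3 ⇒ Z = (2/5, 0)
3. W is the centroid of triangle ZMY ⇒ W = (11/45, 4/9)
line GW meets MY at H = (7/24, 5/12)
W = G + t·(H−G) with t = 16/15, so GW:WH = 16/15:-1/15

GW:WH = -16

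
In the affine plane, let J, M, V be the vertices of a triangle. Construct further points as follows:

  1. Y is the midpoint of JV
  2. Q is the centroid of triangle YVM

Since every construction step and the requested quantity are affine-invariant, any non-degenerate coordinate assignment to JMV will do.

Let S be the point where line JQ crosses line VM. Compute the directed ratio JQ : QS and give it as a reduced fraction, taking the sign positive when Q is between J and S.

Set J = (0, 0), M = (1, 0), V = (0, 1); any affine frame gives the same invariant.
1. Y is the midpoint of JV ⇒ Y = (0, 1/2)
2. Q is the centroid of triangle YVM ⇒ Q = (1/3, 1/2)
line JQ meets VM at S = (2/5, 3/5)
Q = J + t·(S−J) with t = 5/6, so JQ:QS = 5/6:1/6

JQ:QS = 5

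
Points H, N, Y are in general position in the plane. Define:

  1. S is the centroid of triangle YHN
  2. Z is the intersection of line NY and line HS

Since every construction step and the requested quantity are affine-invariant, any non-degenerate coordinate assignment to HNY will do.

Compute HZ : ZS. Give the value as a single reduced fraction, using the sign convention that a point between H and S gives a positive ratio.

HZ:ZS = -3

Work in coordinates with H = (0, 0), N = (1, 0), Y = (0, 1).
1. S is the centroid of triangle YHN ⇒ S = (1/3, 1/3)
2. Z is the intersection of line NY and line HS ⇒ Z = (1/2, 1/2)
Z = H + t·(S−H) with t = 3/2, so HZ:ZS = t:(1−t) = 3/2:-1/2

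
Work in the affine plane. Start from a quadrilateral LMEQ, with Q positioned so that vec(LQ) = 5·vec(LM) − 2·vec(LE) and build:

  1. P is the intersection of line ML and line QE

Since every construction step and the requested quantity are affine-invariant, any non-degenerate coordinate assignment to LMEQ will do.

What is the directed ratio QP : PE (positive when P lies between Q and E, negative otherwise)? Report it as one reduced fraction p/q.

QP:PE = 2

Set L = (0, 0), M = (1, 0), E = (0, 1), Q = (5, -2); any affine frame gives the same invariant.
1. P is the intersection of line ML and line QE ⇒ P = (5/3, 0)
P = Q + t·(E−Q) with t = 2/3, so QP:PE = t:(1−t) = 2/3:1/3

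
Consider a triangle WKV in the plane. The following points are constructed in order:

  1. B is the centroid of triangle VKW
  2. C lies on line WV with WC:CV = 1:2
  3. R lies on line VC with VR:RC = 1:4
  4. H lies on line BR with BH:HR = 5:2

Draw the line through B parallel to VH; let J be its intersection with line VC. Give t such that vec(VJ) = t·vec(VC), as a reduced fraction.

t = -1/2

Set W = (0, 0), K = (1, 0), V = (0, 1); any affine frame gives the same invariant.
1. B is the centroid of triangle VKW ⇒ B = (1/3, 1/3)
2. C lies on line WV with WC:CV = 1:2 ⇒ C = (0, 1/3)
3. R lies on line VC with VR:RC = 1:4 ⇒ R = (0, 13/15)
4. H lies on line BR with BH:HR = 5:2 ⇒ H = (2/21, 5/7)
through B parallel to VH: direction (2/21, -2/7); meets VC at J = (0, 4/3)
J = V + t·(C−V) with t = -1/2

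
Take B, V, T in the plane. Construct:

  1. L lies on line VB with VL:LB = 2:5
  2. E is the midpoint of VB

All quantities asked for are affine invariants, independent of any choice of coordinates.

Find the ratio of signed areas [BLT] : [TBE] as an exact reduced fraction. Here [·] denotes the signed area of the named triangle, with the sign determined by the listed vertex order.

Set B = (0, 0), V = (1, 0), T = (0, 1); any affine frame gives the same invariant.
1. L lies on line VB with VL:LB = 2:5 ⇒ L = (5/7, 0)
2. E is the midpoint of VB ⇒ E = (1/2, 0)
2·[BLT] = 5/7, 2·[TBE] = 1/2
[BLT]:[TBE] = 5/7:1/2 = 10/7

[BLT]:[TBE] = 10/7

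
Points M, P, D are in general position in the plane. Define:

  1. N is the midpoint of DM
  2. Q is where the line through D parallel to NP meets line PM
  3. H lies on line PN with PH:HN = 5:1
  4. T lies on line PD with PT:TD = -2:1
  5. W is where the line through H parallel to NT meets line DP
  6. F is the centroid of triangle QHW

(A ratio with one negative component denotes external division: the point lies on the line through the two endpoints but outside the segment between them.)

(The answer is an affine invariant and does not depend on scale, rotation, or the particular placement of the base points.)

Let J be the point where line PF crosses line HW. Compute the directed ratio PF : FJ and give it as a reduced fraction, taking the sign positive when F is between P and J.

PF:FJ = 1/14

Work in coordinates with M = (0, 0), P = (1, 0), D = (0, 1).
1. N is the midpoint of DM ⇒ N = (0, 1/2)
2. Q is where the line through D parallel to NP meets line PM ⇒ Q = (2, 0)
3. H lies on line PN with PH:HN = 5:1 ⇒ H = (1/6, 5/12)
4. T lies on line PD with PT:TD = -2:1 ⇒ T = (-1, 2)
5. W is where the line through H parallel to NT meets line DP ⇒ W = (-2/3, 5/3)
6. F is the centroid of triangle QHW ⇒ F = (1/2, 25/36)
line PF meets HW at J = (-13/2, 125/12)
F = P + t·(J−P) with t = 1/15, so PF:FJ = 1/15:14/15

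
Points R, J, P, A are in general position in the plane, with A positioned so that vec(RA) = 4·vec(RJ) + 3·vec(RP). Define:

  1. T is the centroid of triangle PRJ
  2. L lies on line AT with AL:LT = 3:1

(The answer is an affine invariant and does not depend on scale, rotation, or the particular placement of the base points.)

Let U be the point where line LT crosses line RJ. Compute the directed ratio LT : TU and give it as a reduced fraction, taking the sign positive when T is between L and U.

LT:TU = 2

Choose coordinates R = (0, 0), J = (1, 0), P = (0, 1), A = (4, 3).
1. T is the centroid of triangle PRJ ⇒ T = (1/3, 1/3)
2. L lies on line AT with AL:LT = 3:1 ⇒ L = (5/4, 1)
line LT meets RJ at U = (-1/8, 0)
T = L + t·(U−L) with t = 2/3, so LT:TU = 2/3:1/3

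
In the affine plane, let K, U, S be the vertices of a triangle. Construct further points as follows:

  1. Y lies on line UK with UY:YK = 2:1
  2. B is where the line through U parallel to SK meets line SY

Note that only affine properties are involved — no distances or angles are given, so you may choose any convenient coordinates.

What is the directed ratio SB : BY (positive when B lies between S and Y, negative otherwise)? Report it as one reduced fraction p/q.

Work in coordinates with K = (0, 0), U = (1, 0), S = (0, 1).
1. Y lies on line UK with UY:YK = 2:1 ⇒ Y = (1/3, 0)
2. B is where the line through U parallel to SK meets line SY ⇒ B = (1, -2)
B = S + t·(Y−S) with t = 3, so SB:BY = t:(1−t) = 3:-2

SB:BY = -3/2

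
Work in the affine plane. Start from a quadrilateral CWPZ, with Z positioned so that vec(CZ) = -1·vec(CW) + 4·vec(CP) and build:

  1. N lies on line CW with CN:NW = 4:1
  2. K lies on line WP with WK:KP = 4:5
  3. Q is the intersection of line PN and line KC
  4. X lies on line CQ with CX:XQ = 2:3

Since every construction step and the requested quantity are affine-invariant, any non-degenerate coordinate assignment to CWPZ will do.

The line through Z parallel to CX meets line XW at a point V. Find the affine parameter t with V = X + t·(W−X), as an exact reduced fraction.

Choose coordinates C = (0, 0), W = (1, 0), P = (0, 1), Z = (-1, 4).
1. N lies on line CW with CN:NW = 4:1 ⇒ N = (4/5, 0)
2. K lies on line WP with WK:KP = 4:5 ⇒ K = (5/9, 4/9)
3. Q is the intersection of line PN and line KC ⇒ Q = (20/41, 16/41)
4. X lies on line CQ with CX:XQ = 2:3 ⇒ X = (8/41, 32/205)
through Z parallel to CX: direction (8/41, 32/205); meets XW at V = (-190/41, 224/205)
V = X + t·(W−X) with t = -6

t = -6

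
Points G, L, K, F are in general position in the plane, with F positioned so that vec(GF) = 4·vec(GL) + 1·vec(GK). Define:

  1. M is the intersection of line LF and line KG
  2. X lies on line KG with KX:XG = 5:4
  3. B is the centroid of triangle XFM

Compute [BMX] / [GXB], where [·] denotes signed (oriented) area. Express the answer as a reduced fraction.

[BMX]:[GXB] = 7/4

Set G = (0, 0), L = (1, 0), K = (0, 1), F = (4, 1); any affine frame gives the same invariant.
1. M is the intersection of line LF and line KG ⇒ M = (0, -1/3)
2. X lies on line KG with KX:XG = 5:4 ⇒ X = (0, 4/9)
3. B is the centroid of triangle XFM ⇒ B = (4/3, 10/27)
2·[BMX] = -28/27, 2·[GXB] = -16/27
[BMX]:[GXB] = -28/27:-16/27 = 7/4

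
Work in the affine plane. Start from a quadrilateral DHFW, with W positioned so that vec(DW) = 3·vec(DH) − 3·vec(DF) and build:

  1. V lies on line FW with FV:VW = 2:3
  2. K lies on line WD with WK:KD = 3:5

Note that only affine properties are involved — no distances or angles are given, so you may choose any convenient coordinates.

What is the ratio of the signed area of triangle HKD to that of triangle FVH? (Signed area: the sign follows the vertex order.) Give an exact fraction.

[HKD]:[FVH] = -75/16

Work in coordinates with D = (0, 0), H = (1, 0), F = (0, 1), W = (3, -3).
1. V lies on line FW with FV:VW = 2:3 ⇒ V = (6/5, -3/5)
2. K lies on line WD with WK:KD = 3:5 ⇒ K = (15/8, -15/8)
2·[HKD] = -15/8, 2·[FVH] = 2/5
[HKD]:[FVH] = -15/8:2/5 = -75/16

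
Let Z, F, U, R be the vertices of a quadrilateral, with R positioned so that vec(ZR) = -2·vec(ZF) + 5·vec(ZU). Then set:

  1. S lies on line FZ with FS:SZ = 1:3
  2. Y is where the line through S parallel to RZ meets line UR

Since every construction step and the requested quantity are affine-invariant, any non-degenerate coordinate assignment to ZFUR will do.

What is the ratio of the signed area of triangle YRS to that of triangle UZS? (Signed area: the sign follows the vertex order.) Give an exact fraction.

Set Z = (0, 0), F = (1, 0), U = (0, 1), R = (-2, 5); any affine frame gives the same invariant.
1. S lies on line FZ with FS:SZ = 1:3 ⇒ S = (3/4, 0)
2. Y is where the line through S parallel to RZ meets line UR ⇒ Y = (7/4, -5/2)
2·[YRS] = -15/8, 2·[UZS] = 3/4
[YRS]:[UZS] = -15/8:3/4 = -5/2

[YRS]:[UZS] = -5/2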